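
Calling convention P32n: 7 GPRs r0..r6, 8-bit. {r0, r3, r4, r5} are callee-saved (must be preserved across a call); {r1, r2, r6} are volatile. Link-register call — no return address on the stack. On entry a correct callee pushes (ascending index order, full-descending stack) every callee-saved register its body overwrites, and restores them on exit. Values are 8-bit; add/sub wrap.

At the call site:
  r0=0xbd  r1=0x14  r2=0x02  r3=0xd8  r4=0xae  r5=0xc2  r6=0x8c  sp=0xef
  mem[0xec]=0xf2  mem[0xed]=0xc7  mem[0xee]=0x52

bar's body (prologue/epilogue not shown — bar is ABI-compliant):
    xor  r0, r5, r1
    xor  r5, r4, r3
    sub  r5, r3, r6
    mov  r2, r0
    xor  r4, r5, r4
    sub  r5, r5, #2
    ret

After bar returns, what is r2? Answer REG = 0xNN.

REG = 0xd6

prologue: push r0 → mem[0xee]=0xbd, sp=0xee
prologue: push r4 → mem[0xed]=0xae, sp=0xed
prologue: push r5 → mem[0xec]=0xc2, sp=0xec
body[0] xor  r0, r5, r1 → r0=0xd6
body[1] xor  r5, r4, r3 → r5=0x76
body[2] sub  r5, r3, r6 → r5=0x4c
body[3] mov  r2, r0 → r2=0xd6
body[4] xor  r4, r5, r4 → r4=0xe2
body[5] sub  r5, r5, #2 → r5=0x4a
epilogue: pop r5=0xc2, sp=0xed
epilogue: pop r4=0xae, sp=0xee
epilogue: pop r0=0xbd, sp=0xef
r2 is caller-saved → body value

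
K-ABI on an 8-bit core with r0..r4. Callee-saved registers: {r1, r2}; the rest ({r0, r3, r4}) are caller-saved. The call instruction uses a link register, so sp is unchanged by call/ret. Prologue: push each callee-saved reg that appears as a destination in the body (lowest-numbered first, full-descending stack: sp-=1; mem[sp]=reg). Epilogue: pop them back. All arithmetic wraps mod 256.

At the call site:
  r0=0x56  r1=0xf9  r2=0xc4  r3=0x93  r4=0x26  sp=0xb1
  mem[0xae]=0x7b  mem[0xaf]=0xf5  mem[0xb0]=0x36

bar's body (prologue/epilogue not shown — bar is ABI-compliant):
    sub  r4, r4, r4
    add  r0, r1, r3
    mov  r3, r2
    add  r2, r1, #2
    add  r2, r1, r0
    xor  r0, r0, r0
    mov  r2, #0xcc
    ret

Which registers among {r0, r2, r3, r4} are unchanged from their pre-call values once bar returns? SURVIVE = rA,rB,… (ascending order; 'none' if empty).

SURVIVE = r2

prologue: push r2 → mem[0xb0]=0xc4, sp=0xb0
body[0] sub  r4, r4, r4 → r4=0x00
body[1] add  r0, r1, r3 → r0=0x8c
body[2] mov  r3, r2 → r3=0xc4
body[3] add  r2, r1, #2 → r2=0xfb
body[4] add  r2, r1, r0 → r2=0x85
body[5] xor  r0, r0, r0 → r0=0x00
body[6] mov  r2, #0xcc → r2=0xcc
epilogue: pop r2=0xc4, sp=0xb1
r0: caller-saved, written=True
r2: callee-saved, written=True
r3: caller-saved, written=True
r4: caller-saved, written=True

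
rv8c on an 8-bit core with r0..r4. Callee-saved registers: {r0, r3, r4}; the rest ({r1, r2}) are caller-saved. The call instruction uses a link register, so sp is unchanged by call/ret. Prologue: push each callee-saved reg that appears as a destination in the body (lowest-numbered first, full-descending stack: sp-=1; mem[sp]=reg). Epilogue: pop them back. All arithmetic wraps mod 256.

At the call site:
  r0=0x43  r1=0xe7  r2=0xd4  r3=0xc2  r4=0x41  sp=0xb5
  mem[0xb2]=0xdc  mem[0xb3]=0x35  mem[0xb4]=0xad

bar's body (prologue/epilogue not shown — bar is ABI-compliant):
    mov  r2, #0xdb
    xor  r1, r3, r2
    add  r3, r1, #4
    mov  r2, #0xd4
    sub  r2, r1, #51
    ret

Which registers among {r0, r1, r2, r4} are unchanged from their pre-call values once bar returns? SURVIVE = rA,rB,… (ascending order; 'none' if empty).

SURVIVE = r0,r4

prologue: push r3 → mem[0xb4]=0xc2, sp=0xb4
body[0] mov  r2, #0xdb → r2=0xdb
body[1] xor  r1, r3, r2 → r1=0x19
body[2] add  r3, r1, #4 → r3=0x1d
body[3] mov  r2, #0xd4 → r2=0xd4
body[4] sub  r2, r1, #51 → r2=0xe6
epilogue: pop r3=0xc2, sp=0xb5
r0: callee-saved, written=False
r1: caller-saved, written=True
r2: caller-saved, written=True
r4: callee-saved, written=False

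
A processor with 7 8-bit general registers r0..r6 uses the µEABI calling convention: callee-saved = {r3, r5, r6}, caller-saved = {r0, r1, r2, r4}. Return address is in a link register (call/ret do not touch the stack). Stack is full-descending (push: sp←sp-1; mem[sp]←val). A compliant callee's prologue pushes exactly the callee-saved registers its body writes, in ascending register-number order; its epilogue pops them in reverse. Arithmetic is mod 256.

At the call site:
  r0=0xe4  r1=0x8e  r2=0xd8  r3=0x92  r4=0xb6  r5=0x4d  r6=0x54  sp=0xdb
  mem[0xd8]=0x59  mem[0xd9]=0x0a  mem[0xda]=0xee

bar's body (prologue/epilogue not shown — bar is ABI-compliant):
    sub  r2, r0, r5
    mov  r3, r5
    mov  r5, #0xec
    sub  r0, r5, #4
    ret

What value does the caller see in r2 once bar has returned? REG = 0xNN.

prologue: push r3 → mem[0xda]=0x92, sp=0xda
prologue: push r5 → mem[0xd9]=0x4d, sp=0xd9
body[0] sub  r2, r0, r5 → r2=0x97
body[1] mov  r3, r5 → r3=0x4d
body[2] mov  r5, #0xec → r5=0xec
body[3] sub  r0, r5, #4 → r0=0xe8
epilogue: pop r5=0x4d, sp=0xda
epilogue: pop r3=0x92, sp=0xdb
r2 is caller-saved → body value

REG = 0x97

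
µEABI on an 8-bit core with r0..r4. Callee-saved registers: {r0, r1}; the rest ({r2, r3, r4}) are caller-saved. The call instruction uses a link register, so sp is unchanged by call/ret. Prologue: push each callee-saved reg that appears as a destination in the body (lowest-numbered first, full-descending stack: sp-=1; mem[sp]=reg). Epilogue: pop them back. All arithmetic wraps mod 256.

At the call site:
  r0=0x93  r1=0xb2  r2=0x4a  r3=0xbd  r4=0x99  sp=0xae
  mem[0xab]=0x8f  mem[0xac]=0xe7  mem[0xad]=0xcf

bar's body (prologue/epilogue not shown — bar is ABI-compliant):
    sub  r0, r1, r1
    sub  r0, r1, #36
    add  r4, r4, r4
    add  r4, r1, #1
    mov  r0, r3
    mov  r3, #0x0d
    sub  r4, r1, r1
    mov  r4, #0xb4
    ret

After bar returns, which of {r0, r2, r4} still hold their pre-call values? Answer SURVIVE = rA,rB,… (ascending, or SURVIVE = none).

SURVIVE = r0,r2

prologue: push r0 -> mem[0xad]=0x93, sp=0xad
body[0] sub  r0, r1, r1 -> r0=0x00
body[1] sub  r0, r1, #36 -> r0=0x8e
body[2] add  r4, r4, r4 -> r4=0x32
body[3] add  r4, r1, #1 -> r4=0xb3
body[4] mov  r0, r3 -> r0=0xbd
body[5] mov  r3, #0x0d -> r3=0x0d
body[6] sub  r4, r1, r1 -> r4=0x00
body[7] mov  r4, #0xb4 -> r4=0xb4
epilogue: pop r0=0x93, sp=0xae
r0: callee-saved, written=True
r2: caller-saved, written=False
r4: caller-saved, written=True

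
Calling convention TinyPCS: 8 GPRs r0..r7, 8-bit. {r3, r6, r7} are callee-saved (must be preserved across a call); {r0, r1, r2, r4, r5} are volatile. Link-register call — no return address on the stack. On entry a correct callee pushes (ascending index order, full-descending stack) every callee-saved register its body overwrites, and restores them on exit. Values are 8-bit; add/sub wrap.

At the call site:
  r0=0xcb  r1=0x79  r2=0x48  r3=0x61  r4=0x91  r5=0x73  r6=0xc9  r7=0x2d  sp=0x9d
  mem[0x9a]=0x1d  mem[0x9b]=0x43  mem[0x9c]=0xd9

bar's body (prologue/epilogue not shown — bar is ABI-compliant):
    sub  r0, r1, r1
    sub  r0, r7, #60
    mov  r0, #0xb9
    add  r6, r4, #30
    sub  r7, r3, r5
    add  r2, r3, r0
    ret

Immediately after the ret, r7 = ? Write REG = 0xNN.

REG = 0x2d

prologue: push r6 → mem[0x9c]=0xc9, sp=0x9c
prologue: push r7 → mem[0x9b]=0x2d, sp=0x9b
body[0] sub  r0, r1, r1 → r0=0x00
body[1] sub  r0, r7, #60 → r0=0xf1
body[2] mov  r0, #0xb9 → r0=0xb9
body[3] add  r6, r4, #30 → r6=0xaf
body[4] sub  r7, r3, r5 → r7=0xee
body[5] add  r2, r3, r0 → r2=0x1a
epilogue: pop r7=0x2d, sp=0x9c
epilogue: pop r6=0xc9, sp=0x9d
r7 is callee-saved → restored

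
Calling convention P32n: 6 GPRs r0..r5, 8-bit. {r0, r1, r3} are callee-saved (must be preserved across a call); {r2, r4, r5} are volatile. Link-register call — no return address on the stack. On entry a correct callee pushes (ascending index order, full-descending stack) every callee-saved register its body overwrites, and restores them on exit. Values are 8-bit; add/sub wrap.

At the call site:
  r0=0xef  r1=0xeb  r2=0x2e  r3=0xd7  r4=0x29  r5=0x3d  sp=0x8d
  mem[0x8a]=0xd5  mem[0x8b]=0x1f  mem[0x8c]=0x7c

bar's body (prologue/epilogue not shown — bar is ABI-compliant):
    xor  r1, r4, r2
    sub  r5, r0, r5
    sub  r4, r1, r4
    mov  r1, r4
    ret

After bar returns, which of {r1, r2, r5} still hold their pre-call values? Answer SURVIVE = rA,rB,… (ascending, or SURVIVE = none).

SURVIVE = r1,r2

prologue: push r1 -> mem[0x8c]=0xeb, sp=0x8c
body[0] xor  r1, r4, r2 -> r1=0x07
body[1] sub  r5, r0, r5 -> r5=0xb2
body[2] sub  r4, r1, r4 -> r4=0xde
body[3] mov  r1, r4 -> r1=0xde
epilogue: pop r1=0xeb, sp=0x8d
r1: callee-saved, written=True
r2: caller-saved, written=False
r5: caller-saved, written=True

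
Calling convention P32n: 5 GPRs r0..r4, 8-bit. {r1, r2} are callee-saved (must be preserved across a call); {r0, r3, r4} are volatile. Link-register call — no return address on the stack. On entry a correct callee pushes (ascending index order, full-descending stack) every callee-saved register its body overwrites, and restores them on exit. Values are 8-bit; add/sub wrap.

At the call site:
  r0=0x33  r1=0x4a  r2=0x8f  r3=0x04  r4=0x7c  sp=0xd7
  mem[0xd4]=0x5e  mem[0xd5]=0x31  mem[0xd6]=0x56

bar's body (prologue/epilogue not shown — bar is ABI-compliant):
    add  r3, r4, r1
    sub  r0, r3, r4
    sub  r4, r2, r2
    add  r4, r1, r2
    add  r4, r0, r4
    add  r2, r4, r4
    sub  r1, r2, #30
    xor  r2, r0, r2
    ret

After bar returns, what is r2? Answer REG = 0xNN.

prologue: push r1 -> mem[0xd6]=0x4a, sp=0xd6
prologue: push r2 -> mem[0xd5]=0x8f, sp=0xd5
body[0] add  r3, r4, r1 -> r3=0xc6
body[1] sub  r0, r3, r4 -> r0=0x4a
body[2] sub  r4, r2, r2 -> r4=0x00
body[3] add  r4, r1, r2 -> r4=0xd9
body[4] add  r4, r0, r4 -> r4=0x23
body[5] add  r2, r4, r4 -> r2=0x46
body[6] sub  r1, r2, #30 -> r1=0x28
body[7] xor  r2, r0, r2 -> r2=0x0c
epilogue: pop r2=0x8f, sp=0xd6
epilogue: pop r1=0x4a, sp=0xd7
r2 is callee-saved -> restored

REG = 0x8f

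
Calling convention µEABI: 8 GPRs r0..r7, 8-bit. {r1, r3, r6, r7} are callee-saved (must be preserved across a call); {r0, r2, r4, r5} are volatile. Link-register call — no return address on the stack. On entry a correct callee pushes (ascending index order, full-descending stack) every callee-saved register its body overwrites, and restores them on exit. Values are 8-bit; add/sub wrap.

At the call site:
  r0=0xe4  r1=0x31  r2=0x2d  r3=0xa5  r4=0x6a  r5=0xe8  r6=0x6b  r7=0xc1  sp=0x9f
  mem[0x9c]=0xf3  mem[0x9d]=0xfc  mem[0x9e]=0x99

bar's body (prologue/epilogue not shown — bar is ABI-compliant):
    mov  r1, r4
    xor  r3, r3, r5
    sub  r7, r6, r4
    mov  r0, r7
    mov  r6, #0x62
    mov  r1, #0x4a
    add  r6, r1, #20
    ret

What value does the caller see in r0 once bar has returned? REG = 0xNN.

REG = 0x01

prologue: push r1 → mem[0x9e]=0x31, sp=0x9e
prologue: push r3 → mem[0x9d]=0xa5, sp=0x9d
prologue: push r6 → mem[0x9c]=0x6b, sp=0x9c
prologue: push r7 → mem[0x9b]=0xc1, sp=0x9b
body[0] mov  r1, r4 → r1=0x6a
body[1] xor  r3, r3, r5 → r3=0x4d
body[2] sub  r7, r6, r4 → r7=0x01
body[3] mov  r0, r7 → r0=0x01
body[4] mov  r6, #0x62 → r6=0x62
body[5] mov  r1, #0x4a → r1=0x4a
body[6] add  r6, r1, #20 → r6=0x5e
epilogue: pop r7=0xc1, sp=0x9c
epilogue: pop r6=0x6b, sp=0x9d
epilogue: pop r3=0xa5, sp=0x9e
epilogue: pop r1=0x31, sp=0x9f
r0 is caller-saved → body value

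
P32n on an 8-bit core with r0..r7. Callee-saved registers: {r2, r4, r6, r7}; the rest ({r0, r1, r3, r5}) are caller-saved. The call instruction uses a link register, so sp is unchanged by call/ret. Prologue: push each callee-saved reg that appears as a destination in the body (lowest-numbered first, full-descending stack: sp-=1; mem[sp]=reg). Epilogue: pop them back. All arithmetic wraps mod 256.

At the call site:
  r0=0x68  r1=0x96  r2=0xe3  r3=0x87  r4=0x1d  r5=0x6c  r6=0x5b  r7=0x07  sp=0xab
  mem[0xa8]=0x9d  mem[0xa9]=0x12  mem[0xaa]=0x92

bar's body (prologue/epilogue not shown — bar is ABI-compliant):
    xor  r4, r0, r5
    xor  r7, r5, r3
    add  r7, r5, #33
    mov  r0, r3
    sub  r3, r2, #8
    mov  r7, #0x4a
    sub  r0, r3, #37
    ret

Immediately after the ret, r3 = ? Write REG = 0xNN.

prologue: push r4 -> mem[0xaa]=0x1d, sp=0xaa
prologue: push r7 -> mem[0xa9]=0x07, sp=0xa9
body[0] xor  r4, r0, r5 -> r4=0x04
body[1] xor  r7, r5, r3 -> r7=0xeb
body[2] add  r7, r5, #33 -> r7=0x8d
body[3] mov  r0, r3 -> r0=0x87
body[4] sub  r3, r2, #8 -> r3=0xdb
body[5] mov  r7, #0x4a -> r7=0x4a
body[6] sub  r0, r3, #37 -> r0=0xb6
epilogue: pop r7=0x07, sp=0xaa
epilogue: pop r4=0x1d, sp=0xab
r3 is caller-saved -> body value

REG = 0xdb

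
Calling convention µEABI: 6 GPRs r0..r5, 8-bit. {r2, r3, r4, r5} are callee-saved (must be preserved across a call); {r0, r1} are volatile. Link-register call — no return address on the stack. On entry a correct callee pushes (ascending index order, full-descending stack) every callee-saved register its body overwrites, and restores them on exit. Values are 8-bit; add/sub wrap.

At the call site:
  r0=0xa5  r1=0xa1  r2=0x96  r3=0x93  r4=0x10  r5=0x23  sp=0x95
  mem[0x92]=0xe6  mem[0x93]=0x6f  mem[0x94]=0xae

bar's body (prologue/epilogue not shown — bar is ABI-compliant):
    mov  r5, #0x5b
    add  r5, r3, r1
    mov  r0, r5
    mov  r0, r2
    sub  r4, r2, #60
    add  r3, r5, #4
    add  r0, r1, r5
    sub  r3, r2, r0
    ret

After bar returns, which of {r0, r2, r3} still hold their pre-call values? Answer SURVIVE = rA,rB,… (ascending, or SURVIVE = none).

SURVIVE = r2,r3

prologue: push r3 -> mem[0x94]=0x93, sp=0x94
prologue: push r4 -> mem[0x93]=0x10, sp=0x93
prologue: push r5 -> mem[0x92]=0x23, sp=0x92
body[0] mov  r5, #0x5b -> r5=0x5b
body[1] add  r5, r3, r1 -> r5=0x34
body[2] mov  r0, r5 -> r0=0x34
body[3] mov  r0, r2 -> r0=0x96
body[4] sub  r4, r2, #60 -> r4=0x5a
body[5] add  r3, r5, #4 -> r3=0x38
body[6] add  r0, r1, r5 -> r0=0xd5
body[7] sub  r3, r2, r0 -> r3=0xc1
epilogue: pop r5=0x23, sp=0x93
epilogue: pop r4=0x10, sp=0x94
epilogue: pop r3=0x93, sp=0x95
r0: caller-saved, written=True
r2: callee-saved, written=False
r3: callee-saved, written=True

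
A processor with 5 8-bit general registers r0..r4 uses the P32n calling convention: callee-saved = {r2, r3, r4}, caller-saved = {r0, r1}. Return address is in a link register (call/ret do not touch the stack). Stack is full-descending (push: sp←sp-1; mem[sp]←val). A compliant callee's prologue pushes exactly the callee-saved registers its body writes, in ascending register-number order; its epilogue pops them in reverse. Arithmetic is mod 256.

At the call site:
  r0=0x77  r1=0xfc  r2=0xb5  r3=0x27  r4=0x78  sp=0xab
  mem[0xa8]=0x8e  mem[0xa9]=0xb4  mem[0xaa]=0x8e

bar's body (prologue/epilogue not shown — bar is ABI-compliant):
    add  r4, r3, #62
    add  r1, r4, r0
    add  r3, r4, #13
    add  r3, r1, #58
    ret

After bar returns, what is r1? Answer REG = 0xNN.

REG = 0xdc

prologue: push r3 -> mem[0xaa]=0x27, sp=0xaa
prologue: push r4 -> mem[0xa9]=0x78, sp=0xa9
body[0] add  r4, r3, #62 -> r4=0x65
body[1] add  r1, r4, r0 -> r1=0xdc
body[2] add  r3, r4, #13 -> r3=0x72
body[3] add  r3, r1, #58 -> r3=0x16
epilogue: pop r4=0x78, sp=0xaa
epilogue: pop r3=0x27, sp=0xab
r1 is caller-saved -> body value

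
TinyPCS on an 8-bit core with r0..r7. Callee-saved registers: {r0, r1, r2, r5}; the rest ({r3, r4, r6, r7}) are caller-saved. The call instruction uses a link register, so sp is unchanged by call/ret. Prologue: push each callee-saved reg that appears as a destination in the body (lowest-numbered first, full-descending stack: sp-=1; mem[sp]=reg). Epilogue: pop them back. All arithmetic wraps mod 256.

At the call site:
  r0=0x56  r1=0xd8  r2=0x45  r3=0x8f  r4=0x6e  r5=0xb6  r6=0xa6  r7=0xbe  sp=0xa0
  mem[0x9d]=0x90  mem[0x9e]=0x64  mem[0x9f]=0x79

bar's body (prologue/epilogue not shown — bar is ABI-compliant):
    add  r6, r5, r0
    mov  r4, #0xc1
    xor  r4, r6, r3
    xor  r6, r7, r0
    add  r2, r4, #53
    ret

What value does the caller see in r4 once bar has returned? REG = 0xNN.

prologue: push r2 → mem[0x9f]=0x45, sp=0x9f
body[0] add  r6, r5, r0 → r6=0x0c
body[1] mov  r4, #0xc1 → r4=0xc1
body[2] xor  r4, r6, r3 → r4=0x83
body[3] xor  r6, r7, r0 → r6=0xe8
body[4] add  r2, r4, #53 → r2=0xb8
epilogue: pop r2=0x45, sp=0xa0
r4 is caller-saved → body value

REG = 0x83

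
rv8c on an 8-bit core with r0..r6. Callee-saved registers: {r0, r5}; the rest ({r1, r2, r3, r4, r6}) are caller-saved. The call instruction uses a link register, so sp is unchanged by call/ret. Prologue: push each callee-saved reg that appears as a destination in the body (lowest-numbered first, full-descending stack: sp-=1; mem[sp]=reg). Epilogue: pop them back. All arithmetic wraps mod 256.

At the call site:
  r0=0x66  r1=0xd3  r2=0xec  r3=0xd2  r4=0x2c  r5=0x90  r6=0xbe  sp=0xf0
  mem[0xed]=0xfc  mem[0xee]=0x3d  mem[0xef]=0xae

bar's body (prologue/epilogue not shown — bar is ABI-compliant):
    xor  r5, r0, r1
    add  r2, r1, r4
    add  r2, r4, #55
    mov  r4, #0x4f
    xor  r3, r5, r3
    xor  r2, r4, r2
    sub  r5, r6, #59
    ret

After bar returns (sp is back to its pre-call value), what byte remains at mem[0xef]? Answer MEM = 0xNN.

MEM = 0x90

prologue: push r5 → mem[0xef]=0x90, sp=0xef
body[0] xor  r5, r0, r1 → r5=0xb5
body[1] add  r2, r1, r4 → r2=0xff
body[2] add  r2, r4, #55 → r2=0x63
body[3] mov  r4, #0x4f → r4=0x4f
body[4] xor  r3, r5, r3 → r3=0x67
body[5] xor  r2, r4, r2 → r2=0x2c
body[6] sub  r5, r6, #59 → r5=0x83
epilogue: pop r5=0x90, sp=0xf0
prologue pushed ['r5'] at ['0xef']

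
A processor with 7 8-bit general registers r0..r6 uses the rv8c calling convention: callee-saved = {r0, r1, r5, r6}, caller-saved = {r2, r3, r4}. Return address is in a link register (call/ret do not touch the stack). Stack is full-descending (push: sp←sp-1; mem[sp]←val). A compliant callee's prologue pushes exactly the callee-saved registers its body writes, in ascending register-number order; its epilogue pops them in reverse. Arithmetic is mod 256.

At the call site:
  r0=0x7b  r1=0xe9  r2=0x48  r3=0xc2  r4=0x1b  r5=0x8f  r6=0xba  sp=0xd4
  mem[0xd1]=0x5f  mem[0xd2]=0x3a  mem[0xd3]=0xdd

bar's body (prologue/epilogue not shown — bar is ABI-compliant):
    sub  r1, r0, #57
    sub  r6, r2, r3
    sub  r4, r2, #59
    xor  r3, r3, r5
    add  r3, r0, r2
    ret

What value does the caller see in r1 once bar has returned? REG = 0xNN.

REG = 0xe9

prologue: push r1 → mem[0xd3]=0xe9, sp=0xd3
prologue: push r6 → mem[0xd2]=0xba, sp=0xd2
body[0] sub  r1, r0, #57 → r1=0x42
body[1] sub  r6, r2, r3 → r6=0x86
body[2] sub  r4, r2, #59 → r4=0x0d
body[3] xor  r3, r3, r5 → r3=0x4d
body[4] add  r3, r0, r2 → r3=0xc3
epilogue: pop r6=0xba, sp=0xd3
epilogue: pop r1=0xe9, sp=0xd4
r1 is callee-saved → restored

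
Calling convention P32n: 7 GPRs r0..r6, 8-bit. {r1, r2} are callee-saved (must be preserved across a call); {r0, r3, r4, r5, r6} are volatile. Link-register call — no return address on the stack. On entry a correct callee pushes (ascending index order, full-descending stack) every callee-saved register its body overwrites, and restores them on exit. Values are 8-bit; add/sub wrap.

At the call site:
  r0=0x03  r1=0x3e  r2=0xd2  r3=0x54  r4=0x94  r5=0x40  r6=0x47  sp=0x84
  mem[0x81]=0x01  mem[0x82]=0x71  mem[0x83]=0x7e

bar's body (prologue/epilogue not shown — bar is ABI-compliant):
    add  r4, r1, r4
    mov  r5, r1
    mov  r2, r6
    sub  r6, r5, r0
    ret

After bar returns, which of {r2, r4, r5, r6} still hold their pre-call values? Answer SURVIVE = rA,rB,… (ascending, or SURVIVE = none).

prologue: push r2 → mem[0x83]=0xd2, sp=0x83
body[0] add  r4, r1, r4 → r4=0xd2
body[1] mov  r5, r1 → r5=0x3e
body[2] mov  r2, r6 → r2=0x47
body[3] sub  r6, r5, r0 → r6=0x3b
epilogue: pop r2=0xd2, sp=0x84
r2: callee-saved, written=True
r4: caller-saved, written=True
r5: caller-saved, written=True
r6: caller-saved, written=True

SURVIVE = r2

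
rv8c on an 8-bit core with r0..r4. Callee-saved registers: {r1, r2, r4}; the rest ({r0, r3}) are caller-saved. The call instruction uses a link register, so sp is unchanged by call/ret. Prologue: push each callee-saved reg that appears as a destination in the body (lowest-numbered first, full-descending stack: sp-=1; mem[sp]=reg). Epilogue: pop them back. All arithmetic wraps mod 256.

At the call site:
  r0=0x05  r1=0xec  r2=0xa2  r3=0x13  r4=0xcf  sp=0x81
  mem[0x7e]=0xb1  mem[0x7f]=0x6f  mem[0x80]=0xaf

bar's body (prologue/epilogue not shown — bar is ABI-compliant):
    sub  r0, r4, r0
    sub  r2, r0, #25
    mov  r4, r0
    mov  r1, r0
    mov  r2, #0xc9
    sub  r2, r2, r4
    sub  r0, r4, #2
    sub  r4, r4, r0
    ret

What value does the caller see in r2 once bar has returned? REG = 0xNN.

prologue: push r1 -> mem[0x80]=0xec, sp=0x80
prologue: push r2 -> mem[0x7f]=0xa2, sp=0x7f
prologue: push r4 -> mem[0x7e]=0xcf, sp=0x7e
body[0] sub  r0, r4, r0 -> r0=0xca
body[1] sub  r2, r0, #25 -> r2=0xb1
body[2] mov  r4, r0 -> r4=0xca
body[3] mov  r1, r0 -> r1=0xca
body[4] mov  r2, #0xc9 -> r2=0xc9
body[5] sub  r2, r2, r4 -> r2=0xff
body[6] sub  r0, r4, #2 -> r0=0xc8
body[7] sub  r4, r4, r0 -> r4=0x02
epilogue: pop r4=0xcf, sp=0x7f
epilogue: pop r2=0xa2, sp=0x80
epilogue: pop r1=0xec, sp=0x81
r2 is callee-saved -> restored

REG = 0xa2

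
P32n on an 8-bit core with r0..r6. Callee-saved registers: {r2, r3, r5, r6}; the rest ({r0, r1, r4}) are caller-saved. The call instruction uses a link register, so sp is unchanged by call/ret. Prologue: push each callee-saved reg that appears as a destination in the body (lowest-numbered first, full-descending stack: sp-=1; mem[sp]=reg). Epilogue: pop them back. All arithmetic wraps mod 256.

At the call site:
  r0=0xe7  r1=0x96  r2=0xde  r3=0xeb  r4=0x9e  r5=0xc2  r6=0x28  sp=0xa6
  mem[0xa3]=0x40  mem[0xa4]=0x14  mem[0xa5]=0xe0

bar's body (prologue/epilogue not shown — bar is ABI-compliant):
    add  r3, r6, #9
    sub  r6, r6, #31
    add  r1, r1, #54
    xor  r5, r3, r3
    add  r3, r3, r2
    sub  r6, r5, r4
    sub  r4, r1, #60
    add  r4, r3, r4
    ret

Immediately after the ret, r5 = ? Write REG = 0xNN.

prologue: push r3 -> mem[0xa5]=0xeb, sp=0xa5
prologue: push r5 -> mem[0xa4]=0xc2, sp=0xa4
prologue: push r6 -> mem[0xa3]=0x28, sp=0xa3
body[0] add  r3, r6, #9 -> r3=0x31
body[1] sub  r6, r6, #31 -> r6=0x09
body[2] add  r1, r1, #54 -> r1=0xcc
body[3] xor  r5, r3, r3 -> r5=0x00
body[4] add  r3, r3, r2 -> r3=0x0f
body[5] sub  r6, r5, r4 -> r6=0x62
body[6] sub  r4, r1, #60 -> r4=0x90
body[7] add  r4, r3, r4 -> r4=0x9f
epilogue: pop r6=0x28, sp=0xa4
epilogue: pop r5=0xc2, sp=0xa5
epilogue: pop r3=0xeb, sp=0xa6
r5 is callee-saved -> restored

REG = 0xc2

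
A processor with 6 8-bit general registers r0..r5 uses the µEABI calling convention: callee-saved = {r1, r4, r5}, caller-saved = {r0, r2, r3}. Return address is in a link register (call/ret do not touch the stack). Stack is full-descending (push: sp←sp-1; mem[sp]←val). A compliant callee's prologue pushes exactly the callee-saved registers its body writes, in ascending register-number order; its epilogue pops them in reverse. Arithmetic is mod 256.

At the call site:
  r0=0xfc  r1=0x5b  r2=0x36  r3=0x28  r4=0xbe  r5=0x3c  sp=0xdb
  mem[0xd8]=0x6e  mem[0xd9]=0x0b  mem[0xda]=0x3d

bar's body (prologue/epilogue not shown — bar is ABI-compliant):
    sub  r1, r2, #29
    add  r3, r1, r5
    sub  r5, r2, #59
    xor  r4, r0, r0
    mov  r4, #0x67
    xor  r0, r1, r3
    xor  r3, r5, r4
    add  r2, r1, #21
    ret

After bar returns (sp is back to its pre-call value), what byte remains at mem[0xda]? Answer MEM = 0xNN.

prologue: push r1 → mem[0xda]=0x5b, sp=0xda
prologue: push r4 → mem[0xd9]=0xbe, sp=0xd9
prologue: push r5 → mem[0xd8]=0x3c, sp=0xd8
body[0] sub  r1, r2, #29 → r1=0x19
body[1] add  r3, r1, r5 → r3=0x55
body[2] sub  r5, r2, #59 → r5=0xfb
body[3] xor  r4, r0, r0 → r4=0x00
body[4] mov  r4, #0x67 → r4=0x67
body[5] xor  r0, r1, r3 → r0=0x4c
body[6] xor  r3, r5, r4 → r3=0x9c
body[7] add  r2, r1, #21 → r2=0x2e
epilogue: pop r5=0x3c, sp=0xd9
epilogue: pop r4=0xbe, sp=0xda
epilogue: pop r1=0x5b, sp=0xdb
prologue pushed ['r1', 'r4', 'r5'] at ['0xda', '0xd9', '0xd8']

MEM = 0x5b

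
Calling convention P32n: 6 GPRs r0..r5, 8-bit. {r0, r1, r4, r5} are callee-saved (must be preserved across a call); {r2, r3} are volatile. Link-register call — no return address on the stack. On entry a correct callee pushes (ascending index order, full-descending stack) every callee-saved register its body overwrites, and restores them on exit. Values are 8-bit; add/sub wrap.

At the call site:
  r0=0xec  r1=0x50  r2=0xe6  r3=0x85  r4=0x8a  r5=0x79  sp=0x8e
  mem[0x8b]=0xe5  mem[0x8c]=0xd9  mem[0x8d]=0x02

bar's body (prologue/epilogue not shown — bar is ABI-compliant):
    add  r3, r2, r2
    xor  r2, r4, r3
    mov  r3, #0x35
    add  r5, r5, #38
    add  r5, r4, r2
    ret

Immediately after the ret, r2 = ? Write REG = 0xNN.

prologue: push r5 -> mem[0x8d]=0x79, sp=0x8d
body[0] add  r3, r2, r2 -> r3=0xcc
body[1] xor  r2, r4, r3 -> r2=0x46
body[2] mov  r3, #0x35 -> r3=0x35
body[3] add  r5, r5, #38 -> r5=0x9f
body[4] add  r5, r4, r2 -> r5=0xd0
epilogue: pop r5=0x79, sp=0x8e
r2 is caller-saved -> body value

REG = 0x46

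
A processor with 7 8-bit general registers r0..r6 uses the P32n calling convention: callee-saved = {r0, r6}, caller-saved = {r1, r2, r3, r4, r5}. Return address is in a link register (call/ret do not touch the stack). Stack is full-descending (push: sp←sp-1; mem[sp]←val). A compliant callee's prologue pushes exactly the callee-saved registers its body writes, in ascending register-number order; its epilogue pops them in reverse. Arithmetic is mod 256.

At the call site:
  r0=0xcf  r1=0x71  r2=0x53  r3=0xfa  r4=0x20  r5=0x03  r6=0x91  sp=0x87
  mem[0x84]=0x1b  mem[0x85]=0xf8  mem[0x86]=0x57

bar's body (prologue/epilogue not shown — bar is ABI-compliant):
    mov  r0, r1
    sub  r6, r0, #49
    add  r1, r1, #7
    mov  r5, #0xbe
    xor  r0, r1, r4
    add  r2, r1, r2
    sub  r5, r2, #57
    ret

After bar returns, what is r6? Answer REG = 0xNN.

REG = 0x91

prologue: push r0 -> mem[0x86]=0xcf, sp=0x86
prologue: push r6 -> mem[0x85]=0x91, sp=0x85
body[0] mov  r0, r1 -> r0=0x71
body[1] sub  r6, r0, #49 -> r6=0x40
body[2] add  r1, r1, #7 -> r1=0x78
body[3] mov  r5, #0xbe -> r5=0xbe
body[4] xor  r0, r1, r4 -> r0=0x58
body[5] add  r2, r1, r2 -> r2=0xcb
body[6] sub  r5, r2, #57 -> r5=0x92
epilogue: pop r6=0x91, sp=0x86
epilogue: pop r0=0xcf, sp=0x87
r6 is callee-saved -> restored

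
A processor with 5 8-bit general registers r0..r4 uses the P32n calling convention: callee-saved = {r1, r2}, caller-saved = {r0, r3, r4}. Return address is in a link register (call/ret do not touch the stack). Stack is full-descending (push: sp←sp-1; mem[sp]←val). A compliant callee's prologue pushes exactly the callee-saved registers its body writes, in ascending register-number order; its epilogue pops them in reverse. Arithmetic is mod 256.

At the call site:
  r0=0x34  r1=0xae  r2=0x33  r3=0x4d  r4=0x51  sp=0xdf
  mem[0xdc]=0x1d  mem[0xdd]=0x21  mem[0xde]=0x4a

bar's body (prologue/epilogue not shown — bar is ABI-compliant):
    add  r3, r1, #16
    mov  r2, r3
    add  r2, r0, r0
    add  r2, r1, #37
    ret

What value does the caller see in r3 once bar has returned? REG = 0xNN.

REG = 0xbe

prologue: push r2 -> mem[0xde]=0x33, sp=0xde
body[0] add  r3, r1, #16 -> r3=0xbe
body[1] mov  r2, r3 -> r2=0xbe
body[2] add  r2, r0, r0 -> r2=0x68
body[3] add  r2, r1, #37 -> r2=0xd3
epilogue: pop r2=0x33, sp=0xdf
r3 is caller-saved -> body value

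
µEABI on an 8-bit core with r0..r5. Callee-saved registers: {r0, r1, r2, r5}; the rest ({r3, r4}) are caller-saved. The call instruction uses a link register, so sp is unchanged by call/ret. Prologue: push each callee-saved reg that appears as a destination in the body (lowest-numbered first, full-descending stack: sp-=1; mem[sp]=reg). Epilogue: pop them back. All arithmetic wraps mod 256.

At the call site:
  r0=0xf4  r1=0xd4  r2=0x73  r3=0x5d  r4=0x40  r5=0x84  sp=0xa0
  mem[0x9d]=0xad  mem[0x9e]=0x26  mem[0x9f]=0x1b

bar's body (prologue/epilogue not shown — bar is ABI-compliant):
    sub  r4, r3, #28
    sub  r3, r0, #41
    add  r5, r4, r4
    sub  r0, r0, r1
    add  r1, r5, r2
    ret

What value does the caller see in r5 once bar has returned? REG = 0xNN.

REG = 0x84

prologue: push r0 → mem[0x9f]=0xf4, sp=0x9f
prologue: push r1 → mem[0x9e]=0xd4, sp=0x9e
prologue: push r5 → mem[0x9d]=0x84, sp=0x9d
body[0] sub  r4, r3, #28 → r4=0x41
body[1] sub  r3, r0, #41 → r3=0xcb
body[2] add  r5, r4, r4 → r5=0x82
body[3] sub  r0, r0, r1 → r0=0x20
body[4] add  r1, r5, r2 → r1=0xf5
epilogue: pop r5=0x84, sp=0x9e
epilogue: pop r1=0xd4, sp=0x9f
epilogue: pop r0=0xf4, sp=0xa0
r5 is callee-saved → restored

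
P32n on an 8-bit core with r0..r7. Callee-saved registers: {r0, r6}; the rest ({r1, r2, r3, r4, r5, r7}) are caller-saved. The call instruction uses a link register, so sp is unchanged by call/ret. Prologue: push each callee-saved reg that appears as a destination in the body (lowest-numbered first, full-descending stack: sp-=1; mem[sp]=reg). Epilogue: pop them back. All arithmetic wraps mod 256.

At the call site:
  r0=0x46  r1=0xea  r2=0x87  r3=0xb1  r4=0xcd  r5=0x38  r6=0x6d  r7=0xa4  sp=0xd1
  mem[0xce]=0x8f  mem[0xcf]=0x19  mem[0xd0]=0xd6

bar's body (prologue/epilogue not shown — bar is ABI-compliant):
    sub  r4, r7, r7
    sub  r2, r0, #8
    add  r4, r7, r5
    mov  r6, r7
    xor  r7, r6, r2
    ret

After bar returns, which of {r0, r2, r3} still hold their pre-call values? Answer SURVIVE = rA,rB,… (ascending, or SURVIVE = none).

prologue: push r6 -> mem[0xd0]=0x6d, sp=0xd0
body[0] sub  r4, r7, r7 -> r4=0x00
body[1] sub  r2, r0, #8 -> r2=0x3e
body[2] add  r4, r7, r5 -> r4=0xdc
body[3] mov  r6, r7 -> r6=0xa4
body[4] xor  r7, r6, r2 -> r7=0x9a
epilogue: pop r6=0x6d, sp=0xd1
r0: callee-saved, written=False
r2: caller-saved, written=True
r3: caller-saved, written=False

SURVIVE = r0,r3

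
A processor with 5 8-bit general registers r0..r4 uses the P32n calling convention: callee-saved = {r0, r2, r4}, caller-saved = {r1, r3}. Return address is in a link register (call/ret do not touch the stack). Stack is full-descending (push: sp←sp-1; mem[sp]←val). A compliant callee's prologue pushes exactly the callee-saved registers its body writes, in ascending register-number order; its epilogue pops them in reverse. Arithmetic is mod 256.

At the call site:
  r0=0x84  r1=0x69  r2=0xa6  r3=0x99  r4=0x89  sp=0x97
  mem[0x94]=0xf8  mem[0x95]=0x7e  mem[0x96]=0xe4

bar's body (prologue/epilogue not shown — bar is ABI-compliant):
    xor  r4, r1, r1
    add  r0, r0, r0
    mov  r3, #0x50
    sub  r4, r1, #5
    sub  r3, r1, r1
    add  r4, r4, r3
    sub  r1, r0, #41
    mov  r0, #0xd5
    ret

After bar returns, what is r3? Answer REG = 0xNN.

prologue: push r0 -> mem[0x96]=0x84, sp=0x96
prologue: push r4 -> mem[0x95]=0x89, sp=0x95
body[0] xor  r4, r1, r1 -> r4=0x00
body[1] add  r0, r0, r0 -> r0=0x08
body[2] mov  r3, #0x50 -> r3=0x50
body[3] sub  r4, r1, #5 -> r4=0x64
body[4] sub  r3, r1, r1 -> r3=0x00
body[5] add  r4, r4, r3 -> r4=0x64
body[6] sub  r1, r0, #41 -> r1=0xdf
body[7] mov  r0, #0xd5 -> r0=0xd5
epilogue: pop r4=0x89, sp=0x96
epilogue: pop r0=0x84, sp=0x97
r3 is caller-saved -> body value

REG = 0x00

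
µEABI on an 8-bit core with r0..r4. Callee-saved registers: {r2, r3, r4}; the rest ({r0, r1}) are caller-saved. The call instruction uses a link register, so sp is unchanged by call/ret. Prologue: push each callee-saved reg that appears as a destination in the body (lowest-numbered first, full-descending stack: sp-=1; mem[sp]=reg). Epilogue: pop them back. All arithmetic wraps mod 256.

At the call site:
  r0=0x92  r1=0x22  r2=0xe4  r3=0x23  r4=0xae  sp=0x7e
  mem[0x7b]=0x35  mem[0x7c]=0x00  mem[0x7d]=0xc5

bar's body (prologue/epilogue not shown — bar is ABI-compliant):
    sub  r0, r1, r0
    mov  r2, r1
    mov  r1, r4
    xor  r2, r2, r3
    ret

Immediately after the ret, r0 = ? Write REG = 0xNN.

prologue: push r2 -> mem[0x7d]=0xe4, sp=0x7d
body[0] sub  r0, r1, r0 -> r0=0x90
body[1] mov  r2, r1 -> r2=0x22
body[2] mov  r1, r4 -> r1=0xae
body[3] xor  r2, r2, r3 -> r2=0x01
epilogue: pop r2=0xe4, sp=0x7e
r0 is caller-saved -> body value

REG = 0x90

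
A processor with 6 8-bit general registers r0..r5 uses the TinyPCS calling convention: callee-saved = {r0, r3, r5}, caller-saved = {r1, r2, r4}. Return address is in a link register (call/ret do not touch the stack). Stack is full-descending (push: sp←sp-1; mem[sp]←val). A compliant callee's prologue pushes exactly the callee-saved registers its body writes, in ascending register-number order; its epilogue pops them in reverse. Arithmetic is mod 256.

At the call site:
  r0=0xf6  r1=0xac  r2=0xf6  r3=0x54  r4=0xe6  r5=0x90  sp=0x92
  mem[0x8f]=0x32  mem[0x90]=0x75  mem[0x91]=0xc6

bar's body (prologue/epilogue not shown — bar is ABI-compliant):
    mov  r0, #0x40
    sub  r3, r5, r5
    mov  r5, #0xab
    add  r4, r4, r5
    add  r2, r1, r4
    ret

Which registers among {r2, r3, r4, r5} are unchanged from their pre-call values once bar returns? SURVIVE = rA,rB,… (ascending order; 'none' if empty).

SURVIVE = r3,r5

prologue: push r0 → mem[0x91]=0xf6, sp=0x91
prologue: push r3 → mem[0x90]=0x54, sp=0x90
prologue: push r5 → mem[0x8f]=0x90, sp=0x8f
body[0] mov  r0, #0x40 → r0=0x40
body[1] sub  r3, r5, r5 → r3=0x00
body[2] mov  r5, #0xab → r5=0xab
body[3] add  r4, r4, r5 → r4=0x91
body[4] add  r2, r1, r4 → r2=0x3d
epilogue: pop r5=0x90, sp=0x90
epilogue: pop r3=0x54, sp=0x91
epilogue: pop r0=0xf6, sp=0x92
r2: caller-saved, written=True
r3: callee-saved, written=True
r4: caller-saved, written=True
r5: callee-saved, written=True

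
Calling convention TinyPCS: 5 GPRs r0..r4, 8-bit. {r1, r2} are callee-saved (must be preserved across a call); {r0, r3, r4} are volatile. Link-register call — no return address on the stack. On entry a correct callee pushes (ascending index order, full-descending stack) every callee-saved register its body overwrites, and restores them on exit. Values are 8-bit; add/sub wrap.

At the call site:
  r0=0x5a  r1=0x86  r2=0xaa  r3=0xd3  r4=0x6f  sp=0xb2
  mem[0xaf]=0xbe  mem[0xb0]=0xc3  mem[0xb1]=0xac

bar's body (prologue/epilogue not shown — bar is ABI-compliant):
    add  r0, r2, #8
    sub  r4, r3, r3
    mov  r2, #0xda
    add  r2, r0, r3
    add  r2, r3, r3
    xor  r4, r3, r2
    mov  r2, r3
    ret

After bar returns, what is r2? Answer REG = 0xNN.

REG = 0xaa

prologue: push r2 -> mem[0xb1]=0xaa, sp=0xb1
body[0] add  r0, r2, #8 -> r0=0xb2
body[1] sub  r4, r3, r3 -> r4=0x00
body[2] mov  r2, #0xda -> r2=0xda
body[3] add  r2, r0, r3 -> r2=0x85
body[4] add  r2, r3, r3 -> r2=0xa6
body[5] xor  r4, r3, r2 -> r4=0x75
body[6] mov  r2, r3 -> r2=0xd3
epilogue: pop r2=0xaa, sp=0xb2
r2 is callee-saved -> restored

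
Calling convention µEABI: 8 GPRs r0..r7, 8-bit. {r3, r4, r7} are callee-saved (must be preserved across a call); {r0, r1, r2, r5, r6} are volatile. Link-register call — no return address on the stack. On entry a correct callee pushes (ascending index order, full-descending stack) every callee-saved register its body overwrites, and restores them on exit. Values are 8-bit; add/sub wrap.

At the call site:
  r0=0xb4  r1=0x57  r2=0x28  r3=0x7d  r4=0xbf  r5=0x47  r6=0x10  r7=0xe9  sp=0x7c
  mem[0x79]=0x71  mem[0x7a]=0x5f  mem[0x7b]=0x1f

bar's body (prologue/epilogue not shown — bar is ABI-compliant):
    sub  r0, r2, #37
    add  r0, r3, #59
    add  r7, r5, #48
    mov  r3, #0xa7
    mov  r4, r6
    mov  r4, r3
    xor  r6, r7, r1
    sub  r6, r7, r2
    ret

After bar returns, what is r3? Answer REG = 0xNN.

prologue: push r3 → mem[0x7b]=0x7d, sp=0x7b
prologue: push r4 → mem[0x7a]=0xbf, sp=0x7a
prologue: push r7 → mem[0x79]=0xe9, sp=0x79
body[0] sub  r0, r2, #37 → r0=0x03
body[1] add  r0, r3, #59 → r0=0xb8
body[2] add  r7, r5, #48 → r7=0x77
body[3] mov  r3, #0xa7 → r3=0xa7
body[4] mov  r4, r6 → r4=0x10
body[5] mov  r4, r3 → r4=0xa7
body[6] xor  r6, r7, r1 → r6=0x20
body[7] sub  r6, r7, r2 → r6=0x4f
epilogue: pop r7=0xe9, sp=0x7a
epilogue: pop r4=0xbf, sp=0x7b
epilogue: pop r3=0x7d, sp=0x7c
r3 is callee-saved → restored

REG = 0x7d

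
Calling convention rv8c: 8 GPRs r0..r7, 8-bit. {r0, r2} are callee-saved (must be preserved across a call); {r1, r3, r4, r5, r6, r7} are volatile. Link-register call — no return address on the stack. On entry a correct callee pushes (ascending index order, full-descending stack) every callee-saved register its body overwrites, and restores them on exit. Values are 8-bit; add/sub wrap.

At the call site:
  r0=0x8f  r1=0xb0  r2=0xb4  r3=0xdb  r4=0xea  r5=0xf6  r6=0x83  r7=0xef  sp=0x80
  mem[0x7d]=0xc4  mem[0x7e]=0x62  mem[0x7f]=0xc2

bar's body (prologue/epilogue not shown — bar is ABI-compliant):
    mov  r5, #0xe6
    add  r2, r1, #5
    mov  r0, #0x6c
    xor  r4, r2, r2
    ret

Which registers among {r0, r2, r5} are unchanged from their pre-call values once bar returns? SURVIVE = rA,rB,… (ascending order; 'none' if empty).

SURVIVE = r0,r2

prologue: push r0 → mem[0x7f]=0x8f, sp=0x7f
prologue: push r2 → mem[0x7e]=0xb4, sp=0x7e
body[0] mov  r5, #0xe6 → r5=0xe6
body[1] add  r2, r1, #5 → r2=0xb5
body[2] mov  r0, #0x6c → r0=0x6c
body[3] xor  r4, r2, r2 → r4=0x00
epilogue: pop r2=0xb4, sp=0x7f
epilogue: pop r0=0x8f, sp=0x80
r0: callee-saved, written=True
r2: callee-saved, written=True
r5: caller-saved, written=True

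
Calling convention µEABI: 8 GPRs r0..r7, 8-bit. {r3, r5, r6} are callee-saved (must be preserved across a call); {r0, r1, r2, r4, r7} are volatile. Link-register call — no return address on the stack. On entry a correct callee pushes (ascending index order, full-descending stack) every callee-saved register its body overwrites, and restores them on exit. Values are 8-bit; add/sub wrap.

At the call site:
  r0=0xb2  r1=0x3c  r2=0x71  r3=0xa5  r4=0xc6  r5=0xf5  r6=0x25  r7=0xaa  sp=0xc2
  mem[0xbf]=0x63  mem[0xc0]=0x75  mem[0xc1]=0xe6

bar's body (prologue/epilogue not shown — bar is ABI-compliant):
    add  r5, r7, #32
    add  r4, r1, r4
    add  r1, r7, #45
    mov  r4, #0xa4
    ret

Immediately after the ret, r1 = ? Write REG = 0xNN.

REG = 0xd7

prologue: push r5 → mem[0xc1]=0xf5, sp=0xc1
body[0] add  r5, r7, #32 → r5=0xca
body[1] add  r4, r1, r4 → r4=0x02
body[2] add  r1, r7, #45 → r1=0xd7
body[3] mov  r4, #0xa4 → r4=0xa4
epilogue: pop r5=0xf5, sp=0xc2
r1 is caller-saved → body value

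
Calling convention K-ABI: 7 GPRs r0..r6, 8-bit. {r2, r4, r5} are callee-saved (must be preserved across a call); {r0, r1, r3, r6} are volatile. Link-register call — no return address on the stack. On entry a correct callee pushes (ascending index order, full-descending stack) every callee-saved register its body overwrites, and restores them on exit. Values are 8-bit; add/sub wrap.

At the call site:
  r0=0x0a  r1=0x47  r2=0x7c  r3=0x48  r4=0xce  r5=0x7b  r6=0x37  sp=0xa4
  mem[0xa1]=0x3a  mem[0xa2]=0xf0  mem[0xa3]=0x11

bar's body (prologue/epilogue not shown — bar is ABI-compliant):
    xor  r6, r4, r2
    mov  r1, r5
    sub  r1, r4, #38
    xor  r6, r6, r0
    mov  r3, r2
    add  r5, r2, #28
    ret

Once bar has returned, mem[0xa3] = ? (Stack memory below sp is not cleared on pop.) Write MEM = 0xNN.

MEM = 0x7b

prologue: push r5 → mem[0xa3]=0x7b, sp=0xa3
body[0] xor  r6, r4, r2 → r6=0xb2
body[1] mov  r1, r5 → r1=0x7b
body[2] sub  r1, r4, #38 → r1=0xa8
body[3] xor  r6, r6, r0 → r6=0xb8
body[4] mov  r3, r2 → r3=0x7c
body[5] add  r5, r2, #28 → r5=0x98
epilogue: pop r5=0x7b, sp=0xa4
prologue pushed ['r5'] at ['0xa3']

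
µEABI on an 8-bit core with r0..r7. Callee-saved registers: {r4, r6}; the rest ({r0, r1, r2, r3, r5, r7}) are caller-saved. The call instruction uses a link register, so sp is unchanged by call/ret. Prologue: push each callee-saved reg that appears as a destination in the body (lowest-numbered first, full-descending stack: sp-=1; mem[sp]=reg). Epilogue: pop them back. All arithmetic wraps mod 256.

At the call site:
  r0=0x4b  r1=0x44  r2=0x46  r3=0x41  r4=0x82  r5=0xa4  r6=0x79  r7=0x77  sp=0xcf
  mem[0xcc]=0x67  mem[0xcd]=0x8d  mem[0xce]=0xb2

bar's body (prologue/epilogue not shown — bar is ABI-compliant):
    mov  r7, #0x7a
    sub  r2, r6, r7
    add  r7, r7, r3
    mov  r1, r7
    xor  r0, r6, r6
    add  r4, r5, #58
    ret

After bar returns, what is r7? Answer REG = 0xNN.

REG = 0xbb

prologue: push r4 → mem[0xce]=0x82, sp=0xce
body[0] mov  r7, #0x7a → r7=0x7a
body[1] sub  r2, r6, r7 → r2=0xff
body[2] add  r7, r7, r3 → r7=0xbb
body[3] mov  r1, r7 → r1=0xbb
body[4] xor  r0, r6, r6 → r0=0x00
body[5] add  r4, r5, #58 → r4=0xde
epilogue: pop r4=0x82, sp=0xcf
r7 is caller-saved → body value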